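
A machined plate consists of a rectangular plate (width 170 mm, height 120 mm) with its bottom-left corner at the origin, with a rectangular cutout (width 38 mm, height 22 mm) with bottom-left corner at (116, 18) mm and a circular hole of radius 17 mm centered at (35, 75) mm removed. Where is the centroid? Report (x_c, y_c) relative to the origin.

x_c = 85.19 mm, y_c = 60.66 mm

Part | A | x̄ᵢ | ȳᵢ | A·x̄ᵢ | A·ȳᵢ
plate | 20400.00 | 85.00 | 60.00 | 1734000.00 | 1224000.00
hole 1 | -836.00 | 135.00 | 29.00 | -112860.00 | -24244.00
hole 2 | -907.92 | 35.00 | 75.00 | -31777.21 | -68094.02
Σ | 18656.08 |  |  | 1589362.79 | 1131661.98
x_c = 1589362.79 / 18656.08 = 85.19 mm
y_c = 1131661.98 / 18656.08 = 60.66 mm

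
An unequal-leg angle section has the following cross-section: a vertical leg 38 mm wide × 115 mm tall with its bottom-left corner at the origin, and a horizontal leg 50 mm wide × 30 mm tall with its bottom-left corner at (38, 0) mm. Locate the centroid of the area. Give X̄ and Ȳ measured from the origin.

vertical leg: A = 38 × 115 = 4370.00, centroid at (19.00, 57.50).
horizontal leg: A = 50 × 30 = 1500.00, centroid at (63.00, 15.00).
ΣA = 5870.00 mm²
ΣAX̄ = (4370.00)(19.00) + (1500.00)(63.00) = 177530.00 mm³
ΣAȲ = (4370.00)(57.50) + (1500.00)(15.00) = 273775.00 mm³
X̄ = 177530.00 / 5870.00 = 30.24 mm
Ȳ = 273775.00 / 5870.00 = 46.64 mm

X̄ = 30.24 mm, Ȳ = 46.64 mm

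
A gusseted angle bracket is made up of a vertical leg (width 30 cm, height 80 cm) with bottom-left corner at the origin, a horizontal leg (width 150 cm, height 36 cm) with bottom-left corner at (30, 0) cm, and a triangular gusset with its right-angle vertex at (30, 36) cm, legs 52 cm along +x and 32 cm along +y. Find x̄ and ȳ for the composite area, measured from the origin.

Part | A | x̄ᵢ | ȳᵢ | A·x̄ᵢ | A·ȳᵢ
vertical leg | 2400.00 | 15.00 | 40.00 | 36000.00 | 96000.00
horizontal leg | 5400.00 | 105.00 | 18.00 | 567000.00 | 97200.00
gusset | 832.00 | 47.33 | 46.67 | 39381.33 | 38826.67
Σ | 8632.00 |  |  | 642381.33 | 232026.67
x̄ = 642381.33 / 8632.00 = 74.42 cm
ȳ = 232026.67 / 8632.00 = 26.88 cm

x̄ = 74.42 cm, ȳ = 26.88 cm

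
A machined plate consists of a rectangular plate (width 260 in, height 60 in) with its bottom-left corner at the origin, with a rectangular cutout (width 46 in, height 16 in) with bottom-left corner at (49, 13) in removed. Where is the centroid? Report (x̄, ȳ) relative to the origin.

x̄ = 132.87 in, ȳ = 30.45 in

Part | A | x̄ᵢ | ȳᵢ | A·x̄ᵢ | A·ȳᵢ
plate | 15600.00 | 130.00 | 30.00 | 2028000.00 | 468000.00
hole | -736.00 | 72.00 | 21.00 | -52992.00 | -15456.00
Σ | 14864.00 |  |  | 1975008.00 | 452544.00
x̄ = 1975008.00 / 14864.00 = 132.87 in
ȳ = 452544.00 / 14864.00 = 30.45 in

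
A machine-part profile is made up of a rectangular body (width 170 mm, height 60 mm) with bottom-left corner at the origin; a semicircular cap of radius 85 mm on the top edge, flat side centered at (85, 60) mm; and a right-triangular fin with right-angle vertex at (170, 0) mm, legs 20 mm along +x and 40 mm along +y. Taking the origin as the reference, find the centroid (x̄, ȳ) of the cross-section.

rectangular body: A = 170 × 60 = 10200.00, centroid at (85.00, 30.00).
semicircular top: A = ½π·85² = 11349.00, centroid at (85.00, 96.08).
triangular fin: A = ½·20·40 = 400.00, centroid at (176.67, 13.33).
ΣA = 21949.00 mm²
ΣAx̄ = (10200.00)(85.00) + (11349.00)(85.00) + (400.00)(176.67) = 1902331.96 mm³
ΣAȳ = (10200.00)(30.00) + (11349.00)(96.08) + (400.00)(13.33) = 1401690.21 mm³
x̄ = 1902331.96 / 21949.00 = 86.67 mm
ȳ = 1401690.21 / 21949.00 = 63.86 mm

x̄ = 86.67 mm, ȳ = 63.86 mm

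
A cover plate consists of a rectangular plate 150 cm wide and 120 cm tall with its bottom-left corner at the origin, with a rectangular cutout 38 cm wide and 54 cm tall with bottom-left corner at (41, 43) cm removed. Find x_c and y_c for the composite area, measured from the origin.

plate: A = 150 × 120 = 18000.00, centroid at (75.00, 60.00).
hole: A = −(38 × 54) = -2052.00, centroid at (60.00, 70.00).
ΣA = 15948.00 cm², ΣAx_c = 1226880.00 cm³, ΣAy_c = 936360.00 cm³.
x_c = 1226880.00/15948.00 = 76.93 cm; y_c = 936360.00/15948.00 = 58.71 cm.

x_c = 76.93 cm, y_c = 58.71 cm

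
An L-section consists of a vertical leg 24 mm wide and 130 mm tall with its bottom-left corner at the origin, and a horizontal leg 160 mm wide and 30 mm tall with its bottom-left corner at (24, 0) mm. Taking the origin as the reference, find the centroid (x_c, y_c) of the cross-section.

vertical leg: A = 24 × 130 = 3120.00, centroid at (12.00, 65.00).
horizontal leg: A = 160 × 30 = 4800.00, centroid at (104.00, 15.00).
ΣA = 7920.00 mm², ΣAx_c = 536640.00 mm³, ΣAy_c = 274800.00 mm³.
x_c = 536640.00/7920.00 = 67.76 mm; y_c = 274800.00/7920.00 = 34.70 mm.

x_c = 67.76 mm, y_c = 34.70 mm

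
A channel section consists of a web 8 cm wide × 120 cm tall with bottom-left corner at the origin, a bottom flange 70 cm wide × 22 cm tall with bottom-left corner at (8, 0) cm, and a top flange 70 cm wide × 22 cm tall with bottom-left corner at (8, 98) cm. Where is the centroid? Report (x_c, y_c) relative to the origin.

Part | A | x̄ᵢ | ȳᵢ | A·x̄ᵢ | A·ȳᵢ
web | 960.00 | 4.00 | 60.00 | 3840.00 | 57600.00
bottom flange | 1540.00 | 43.00 | 11.00 | 66220.00 | 16940.00
top flange | 1540.00 | 43.00 | 109.00 | 66220.00 | 167860.00
Σ | 4040.00 |  |  | 136280.00 | 242400.00
x_c = 136280.00 / 4040.00 = 33.73 cm
y_c = 242400.00 / 4040.00 = 60.00 cm

x_c = 33.73 cm, y_c = 60.00 cm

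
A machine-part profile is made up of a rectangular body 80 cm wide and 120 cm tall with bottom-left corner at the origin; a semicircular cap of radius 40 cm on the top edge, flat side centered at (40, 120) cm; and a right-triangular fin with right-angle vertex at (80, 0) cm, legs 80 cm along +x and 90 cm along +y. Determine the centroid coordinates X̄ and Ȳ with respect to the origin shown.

X̄ = 55.27 cm, Ȳ = 65.44 cm

rectangular body: A = 80 × 120 = 9600.00, centroid at (40.00, 60.00).
semicircular top: A = ½π·40² = 2513.27, centroid at (40.00, 136.98).
triangular fin: A = ½·80·90 = 3600.00, centroid at (106.67, 30.00).
ΣA = 15713.27 cm²
ΣAX̄ = (9600.00)(40.00) + (2513.27)(40.00) + (3600.00)(106.67) = 868530.96 cm³
ΣAȲ = (9600.00)(60.00) + (2513.27)(136.98) + (3600.00)(30.00) = 1028259.56 cm³
X̄ = 868530.96 / 15713.27 = 55.27 cm
Ȳ = 1028259.56 / 15713.27 = 65.44 cm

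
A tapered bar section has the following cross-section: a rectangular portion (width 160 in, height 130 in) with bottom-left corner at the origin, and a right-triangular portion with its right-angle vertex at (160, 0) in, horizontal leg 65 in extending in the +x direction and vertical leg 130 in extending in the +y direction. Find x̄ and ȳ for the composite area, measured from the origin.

x̄ = 97.16 in, ȳ = 61.34 in

Part | A | x̄ᵢ | ȳᵢ | A·x̄ᵢ | A·ȳᵢ
rectangular portion | 20800.00 | 80.00 | 65.00 | 1664000.00 | 1352000.00
triangular portion | 4225.00 | 181.67 | 43.33 | 767541.67 | 183083.33
Σ | 25025.00 |  |  | 2431541.67 | 1535083.33
x̄ = 2431541.67 / 25025.00 = 97.16 in
ȳ = 1535083.33 / 25025.00 = 61.34 in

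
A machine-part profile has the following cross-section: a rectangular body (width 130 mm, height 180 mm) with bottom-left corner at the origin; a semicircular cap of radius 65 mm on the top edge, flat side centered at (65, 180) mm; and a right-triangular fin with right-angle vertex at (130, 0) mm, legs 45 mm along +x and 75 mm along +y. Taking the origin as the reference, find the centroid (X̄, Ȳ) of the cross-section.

Part | A | x̄ᵢ | ȳᵢ | A·x̄ᵢ | A·ȳᵢ
rectangular body | 23400.00 | 65.00 | 90.00 | 1521000.00 | 2106000.00
semicircular top | 6636.61 | 65.00 | 207.59 | 431379.94 | 1377673.94
triangular fin | 1687.50 | 145.00 | 25.00 | 244687.50 | 42187.50
Σ | 31724.11 |  |  | 2197067.44 | 3525861.44
X̄ = 2197067.44 / 31724.11 = 69.26 mm
Ȳ = 3525861.44 / 31724.11 = 111.14 mm

X̄ = 69.26 mm, Ȳ = 111.14 mm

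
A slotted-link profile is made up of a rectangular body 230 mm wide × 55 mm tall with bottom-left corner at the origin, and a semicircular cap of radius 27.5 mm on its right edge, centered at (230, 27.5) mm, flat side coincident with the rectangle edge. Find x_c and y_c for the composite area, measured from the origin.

rectangular body: A = 230 × 55 = 12650.00, centroid at (115.00, 27.50).
semicircular end: A = ½π·27.5² = 1187.91, centroid at (241.67, 27.50).
ΣA = 13837.91 mm²
ΣAx_c = (12650.00)(115.00) + (1187.91)(241.67) = 1741834.97 mm³
ΣAy_c = (12650.00)(27.50) + (1187.91)(27.50) = 380542.65 mm³
x_c = 1741834.97 / 13837.91 = 125.87 mm
y_c = 380542.65 / 13837.91 = 27.50 mm

x_c = 125.87 mm, y_c = 27.50 mm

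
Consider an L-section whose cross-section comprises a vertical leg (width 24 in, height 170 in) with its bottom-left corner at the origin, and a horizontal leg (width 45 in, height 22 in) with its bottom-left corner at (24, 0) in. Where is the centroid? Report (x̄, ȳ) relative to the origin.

x̄ = 18.74 in, ȳ = 70.55 in

vertical leg: A = 24 × 170 = 4080.00, centroid at (12.00, 85.00).
horizontal leg: A = 45 × 22 = 990.00, centroid at (46.50, 11.00).
ΣA = 5070.00 in², ΣAx̄ = 94995.00 in³, ΣAȳ = 357690.00 in³.
x̄ = 94995.00/5070.00 = 18.74 in; ȳ = 357690.00/5070.00 = 70.55 in.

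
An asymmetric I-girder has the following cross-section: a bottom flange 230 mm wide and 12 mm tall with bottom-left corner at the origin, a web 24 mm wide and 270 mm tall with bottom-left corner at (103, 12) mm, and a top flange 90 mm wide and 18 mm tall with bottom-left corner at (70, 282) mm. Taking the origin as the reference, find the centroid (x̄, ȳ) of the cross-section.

x̄ = 115.00 mm, ȳ = 132.65 mm

bottom flange: A = 230 × 12 = 2760.00, centroid at (115.00, 6.00).
web: A = 24 × 270 = 6480.00, centroid at (115.00, 147.00).
top flange: A = 90 × 18 = 1620.00, centroid at (115.00, 291.00).
ΣA = 10860.00 mm²
ΣAx̄ = (2760.00)(115.00) + (6480.00)(115.00) + (1620.00)(115.00) = 1248900.00 mm³
ΣAȳ = (2760.00)(6.00) + (6480.00)(147.00) + (1620.00)(291.00) = 1440540.00 mm³
x̄ = 1248900.00 / 10860.00 = 115.00 mm
ȳ = 1440540.00 / 10860.00 = 132.65 mm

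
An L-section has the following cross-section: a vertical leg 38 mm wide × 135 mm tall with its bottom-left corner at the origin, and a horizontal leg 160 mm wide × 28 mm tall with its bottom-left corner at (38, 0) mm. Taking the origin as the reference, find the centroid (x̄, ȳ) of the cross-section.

Part | A | x̄ᵢ | ȳᵢ | A·x̄ᵢ | A·ȳᵢ
vertical leg | 5130.00 | 19.00 | 67.50 | 97470.00 | 346275.00
horizontal leg | 4480.00 | 118.00 | 14.00 | 528640.00 | 62720.00
Σ | 9610.00 |  |  | 626110.00 | 408995.00
x̄ = 626110.00 / 9610.00 = 65.15 mm
ȳ = 408995.00 / 9610.00 = 42.56 mm

x̄ = 65.15 mm, ȳ = 42.56 mm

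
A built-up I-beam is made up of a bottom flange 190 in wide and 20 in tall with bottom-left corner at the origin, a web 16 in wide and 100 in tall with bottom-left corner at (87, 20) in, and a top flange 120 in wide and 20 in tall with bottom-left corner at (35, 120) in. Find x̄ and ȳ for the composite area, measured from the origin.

x̄ = 95.00 in, ȳ = 59.23 in

bottom flange: A = 190 × 20 = 3800.00, centroid at (95.00, 10.00).
web: A = 16 × 100 = 1600.00, centroid at (95.00, 70.00).
top flange: A = 120 × 20 = 2400.00, centroid at (95.00, 130.00).
ΣA = 7800.00 in², ΣAx̄ = 741000.00 in³, ΣAȳ = 462000.00 in³.
x̄ = 741000.00/7800.00 = 95.00 in; ȳ = 462000.00/7800.00 = 59.23 in.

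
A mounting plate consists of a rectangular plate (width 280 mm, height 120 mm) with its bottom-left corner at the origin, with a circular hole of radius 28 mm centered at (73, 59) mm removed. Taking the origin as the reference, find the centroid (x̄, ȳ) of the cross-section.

x̄ = 145.30 mm, ȳ = 60.08 mm

Part | A | x̄ᵢ | ȳᵢ | A·x̄ᵢ | A·ȳᵢ
plate | 33600.00 | 140.00 | 60.00 | 4704000.00 | 2016000.00
hole | -2463.01 | 73.00 | 59.00 | -179799.63 | -145317.51
Σ | 31136.99 |  |  | 4524200.37 | 1870682.49
x̄ = 4524200.37 / 31136.99 = 145.30 mm
ȳ = 1870682.49 / 31136.99 = 60.08 mm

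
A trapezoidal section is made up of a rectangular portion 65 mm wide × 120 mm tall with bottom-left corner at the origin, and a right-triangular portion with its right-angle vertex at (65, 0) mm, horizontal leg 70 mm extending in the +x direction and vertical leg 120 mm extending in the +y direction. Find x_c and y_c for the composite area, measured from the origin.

x_c = 52.04 mm, y_c = 53.00 mm

rectangular portion: A = 65 × 120 = 7800.00, centroid at (32.50, 60.00).
triangular portion: A = ½·70·120 = 4200.00, centroid at (88.33, 40.00).
ΣA = 12000.00 mm²
ΣAx_c = (7800.00)(32.50) + (4200.00)(88.33) = 624500.00 mm³
ΣAy_c = (7800.00)(60.00) + (4200.00)(40.00) = 636000.00 mm³
x_c = 624500.00 / 12000.00 = 52.04 mm
y_c = 636000.00 / 12000.00 = 53.00 mm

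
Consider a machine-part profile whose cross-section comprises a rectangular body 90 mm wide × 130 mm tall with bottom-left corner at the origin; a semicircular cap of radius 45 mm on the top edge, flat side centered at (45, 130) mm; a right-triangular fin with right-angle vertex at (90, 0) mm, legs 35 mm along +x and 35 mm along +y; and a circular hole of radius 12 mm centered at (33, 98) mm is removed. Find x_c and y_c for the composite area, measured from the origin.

rectangular body: A = 90 × 130 = 11700.00, centroid at (45.00, 65.00).
semicircular top: A = ½π·45² = 3180.86, centroid at (45.00, 149.10).
triangular fin: A = ½·35·35 = 612.50, centroid at (101.67, 11.67).
hole: A = −π·12² = -452.39, centroid at (33.00, 98.00).
ΣA = 15040.97 mm², ΣAx_c = 716980.80 mm³, ΣAy_c = 1197573.81 mm³.
x_c = 716980.80/15040.97 = 47.67 mm; y_c = 1197573.81/15040.97 = 79.62 mm.

x_c = 47.67 mm, y_c = 79.62 mm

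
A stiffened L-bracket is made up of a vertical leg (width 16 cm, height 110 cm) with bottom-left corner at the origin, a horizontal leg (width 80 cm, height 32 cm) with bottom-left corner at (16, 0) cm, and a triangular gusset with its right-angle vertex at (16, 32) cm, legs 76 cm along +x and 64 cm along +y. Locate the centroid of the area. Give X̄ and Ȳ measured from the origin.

X̄ = 38.21 cm, Ȳ = 39.61 cm

vertical leg: A = 16 × 110 = 1760.00, centroid at (8.00, 55.00).
horizontal leg: A = 80 × 32 = 2560.00, centroid at (56.00, 16.00).
gusset: A = ½·76·64 = 2432.00, centroid at (41.33, 53.33).
ΣA = 6752.00 cm², ΣAX̄ = 257962.67 cm³, ΣAȲ = 267466.67 cm³.
X̄ = 257962.67/6752.00 = 38.21 cm; Ȳ = 267466.67/6752.00 = 39.61 cm.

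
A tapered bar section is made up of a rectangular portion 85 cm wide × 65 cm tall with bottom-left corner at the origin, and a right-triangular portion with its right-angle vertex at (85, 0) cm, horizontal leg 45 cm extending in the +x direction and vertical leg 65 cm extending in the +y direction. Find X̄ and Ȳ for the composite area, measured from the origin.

Part | A | x̄ᵢ | ȳᵢ | A·x̄ᵢ | A·ȳᵢ
rectangular portion | 5525.00 | 42.50 | 32.50 | 234812.50 | 179562.50
triangular portion | 1462.50 | 100.00 | 21.67 | 146250.00 | 31687.50
Σ | 6987.50 |  |  | 381062.50 | 211250.00
X̄ = 381062.50 / 6987.50 = 54.53 cm
Ȳ = 211250.00 / 6987.50 = 30.23 cm

X̄ = 54.53 cm, Ȳ = 30.23 cm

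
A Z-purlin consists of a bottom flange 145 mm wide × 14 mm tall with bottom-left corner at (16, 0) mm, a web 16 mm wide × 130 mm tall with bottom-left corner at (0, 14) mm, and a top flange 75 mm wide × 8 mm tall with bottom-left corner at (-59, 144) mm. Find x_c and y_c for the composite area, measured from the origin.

x_c = 38.94 mm, y_c = 56.76 mm

bottom flange: A = 145 × 14 = 2030.00, centroid at (88.50, 7.00).
web: A = 16 × 130 = 2080.00, centroid at (8.00, 79.00).
top flange: A = 75 × 8 = 600.00, centroid at (-21.50, 148.00).
ΣA = 4710.00 mm², ΣAx_c = 183395.00 mm³, ΣAy_c = 267330.00 mm³.
x_c = 183395.00/4710.00 = 38.94 mm; y_c = 267330.00/4710.00 = 56.76 mm.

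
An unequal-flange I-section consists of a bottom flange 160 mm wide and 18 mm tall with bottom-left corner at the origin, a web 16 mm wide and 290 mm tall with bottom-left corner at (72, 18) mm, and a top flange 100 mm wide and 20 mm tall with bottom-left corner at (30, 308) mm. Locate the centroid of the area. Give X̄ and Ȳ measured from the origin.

Part | A | x̄ᵢ | ȳᵢ | A·x̄ᵢ | A·ȳᵢ
bottom flange | 2880.00 | 80.00 | 9.00 | 230400.00 | 25920.00
web | 4640.00 | 80.00 | 163.00 | 371200.00 | 756320.00
top flange | 2000.00 | 80.00 | 318.00 | 160000.00 | 636000.00
Σ | 9520.00 |  |  | 761600.00 | 1418240.00
X̄ = 761600.00 / 9520.00 = 80.00 mm
Ȳ = 1418240.00 / 9520.00 = 148.97 mm

X̄ = 80.00 mm, Ȳ = 148.97 mm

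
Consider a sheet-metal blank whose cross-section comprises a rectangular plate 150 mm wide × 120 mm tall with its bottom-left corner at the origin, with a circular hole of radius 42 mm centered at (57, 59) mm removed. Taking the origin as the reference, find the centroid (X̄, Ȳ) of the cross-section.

X̄ = 83.01 mm, Ȳ = 60.44 mm

plate: A = 150 × 120 = 18000.00, centroid at (75.00, 60.00).
hole: A = −π·42² = -5541.77, centroid at (57.00, 59.00).
ΣA = 12458.23 mm², ΣAX̄ = 1034119.14 mm³, ΣAȲ = 753035.60 mm³.
X̄ = 1034119.14/12458.23 = 83.01 mm; Ȳ = 753035.60/12458.23 = 60.44 mm.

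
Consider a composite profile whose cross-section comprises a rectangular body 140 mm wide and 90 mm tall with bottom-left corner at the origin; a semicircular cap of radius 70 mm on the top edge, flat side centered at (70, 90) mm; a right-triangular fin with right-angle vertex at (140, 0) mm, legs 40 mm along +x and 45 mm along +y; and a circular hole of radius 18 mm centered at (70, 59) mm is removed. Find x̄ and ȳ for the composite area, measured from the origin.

x̄ = 73.72 mm, ȳ = 71.45 mm

Part | A | x̄ᵢ | ȳᵢ | A·x̄ᵢ | A·ȳᵢ
rectangular body | 12600.00 | 70.00 | 45.00 | 882000.00 | 567000.00
semicircular top | 7696.90 | 70.00 | 119.71 | 538783.14 | 921387.85
triangular fin | 900.00 | 153.33 | 15.00 | 138000.00 | 13500.00
hole | -1017.88 | 70.00 | 59.00 | -71251.32 | -60054.69
Σ | 20179.03 |  |  | 1487531.82 | 1441833.16
x̄ = 1487531.82 / 20179.03 = 73.72 mm
ȳ = 1441833.16 / 20179.03 = 71.45 mm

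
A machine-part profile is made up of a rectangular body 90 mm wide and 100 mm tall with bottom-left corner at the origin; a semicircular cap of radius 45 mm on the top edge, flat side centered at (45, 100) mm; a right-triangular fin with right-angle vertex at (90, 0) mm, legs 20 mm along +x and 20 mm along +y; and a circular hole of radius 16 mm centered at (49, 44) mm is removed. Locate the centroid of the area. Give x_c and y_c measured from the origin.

x_c = 45.61 mm, y_c = 68.65 mm

rectangular body: A = 90 × 100 = 9000.00, centroid at (45.00, 50.00).
semicircular top: A = ½π·45² = 3180.86, centroid at (45.00, 119.10).
triangular fin: A = ½·20·20 = 200.00, centroid at (96.67, 6.67).
hole: A = −π·16² = -804.25, centroid at (49.00, 44.00).
ΣA = 11576.61 mm²
ΣAx_c = (9000.00)(45.00) + (3180.86)(45.00) + (200.00)(96.67) + (-804.25)(49.00) = 528064.01 mm³
ΣAy_c = (9000.00)(50.00) + (3180.86)(119.10) + (200.00)(6.67) + (-804.25)(44.00) = 794782.69 mm³
x_c = 528064.01 / 11576.61 = 45.61 mm
y_c = 794782.69 / 11576.61 = 68.65 mm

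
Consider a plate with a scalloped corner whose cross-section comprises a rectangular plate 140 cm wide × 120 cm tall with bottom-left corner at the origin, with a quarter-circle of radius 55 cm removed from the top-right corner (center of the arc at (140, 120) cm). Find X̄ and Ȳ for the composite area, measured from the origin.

X̄ = 62.32 cm, Ȳ = 53.96 cm

plate: A = 140 × 120 = 16800.00, centroid at (70.00, 60.00).
removed quarter-circle: A = −¼π·55² = -2375.83, centroid at (116.66, 96.66).
ΣA = 14424.17 cm², ΣAX̄ = 898842.21 cm³, ΣAȲ = 778358.80 cm³.
X̄ = 898842.21/14424.17 = 62.32 cm; Ȳ = 778358.80/14424.17 = 53.96 cm.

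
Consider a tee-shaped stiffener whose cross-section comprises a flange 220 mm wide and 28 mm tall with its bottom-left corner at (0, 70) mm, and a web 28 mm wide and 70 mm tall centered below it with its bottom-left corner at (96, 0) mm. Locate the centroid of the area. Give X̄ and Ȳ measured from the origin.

X̄ = 110.00 mm, Ȳ = 72.17 mm

Part | A | x̄ᵢ | ȳᵢ | A·x̄ᵢ | A·ȳᵢ
web | 1960.00 | 110.00 | 35.00 | 215600.00 | 68600.00
flange | 6160.00 | 110.00 | 84.00 | 677600.00 | 517440.00
Σ | 8120.00 |  |  | 893200.00 | 586040.00
X̄ = 893200.00 / 8120.00 = 110.00 mm
Ȳ = 586040.00 / 8120.00 = 72.17 mm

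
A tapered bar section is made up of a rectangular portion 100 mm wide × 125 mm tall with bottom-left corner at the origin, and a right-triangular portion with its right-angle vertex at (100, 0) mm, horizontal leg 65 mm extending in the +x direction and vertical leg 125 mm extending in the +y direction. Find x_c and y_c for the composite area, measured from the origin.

rectangular portion: A = 100 × 125 = 12500.00, centroid at (50.00, 62.50).
triangular portion: A = ½·65·125 = 4062.50, centroid at (121.67, 41.67).
ΣA = 16562.50 mm²
ΣAx_c = (12500.00)(50.00) + (4062.50)(121.67) = 1119270.83 mm³
ΣAy_c = (12500.00)(62.50) + (4062.50)(41.67) = 950520.83 mm³
x_c = 1119270.83 / 16562.50 = 67.58 mm
y_c = 950520.83 / 16562.50 = 57.39 mm

x_c = 67.58 mm, y_c = 57.39 mm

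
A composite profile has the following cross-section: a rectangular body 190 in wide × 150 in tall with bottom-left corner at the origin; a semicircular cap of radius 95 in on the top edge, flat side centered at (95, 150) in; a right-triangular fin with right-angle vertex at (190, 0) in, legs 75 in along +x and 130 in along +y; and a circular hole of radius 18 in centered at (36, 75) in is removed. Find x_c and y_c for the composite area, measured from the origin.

x_c = 108.86 in, y_c = 106.81 in

rectangular body: A = 190 × 150 = 28500.00, centroid at (95.00, 75.00).
semicircular top: A = ½π·95² = 14176.44, centroid at (95.00, 190.32).
triangular fin: A = ½·75·130 = 4875.00, centroid at (215.00, 43.33).
hole: A = −π·18² = -1017.88, centroid at (36.00, 75.00).
ΣA = 46533.56 in², ΣAx_c = 5065742.96 in³, ΣAy_c = 4970458.16 in³.
x_c = 5065742.96/46533.56 = 108.86 in; y_c = 4970458.16/46533.56 = 106.81 in.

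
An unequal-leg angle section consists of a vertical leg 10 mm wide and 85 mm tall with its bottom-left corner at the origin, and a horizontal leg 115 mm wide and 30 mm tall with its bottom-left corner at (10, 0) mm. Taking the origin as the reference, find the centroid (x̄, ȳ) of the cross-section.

x̄ = 55.15 mm, ȳ = 20.44 mm

vertical leg: A = 10 × 85 = 850.00, centroid at (5.00, 42.50).
horizontal leg: A = 115 × 30 = 3450.00, centroid at (67.50, 15.00).
ΣA = 4300.00 mm², ΣAx̄ = 237125.00 mm³, ΣAȳ = 87875.00 mm³.
x̄ = 237125.00/4300.00 = 55.15 mm; ȳ = 87875.00/4300.00 = 20.44 mm.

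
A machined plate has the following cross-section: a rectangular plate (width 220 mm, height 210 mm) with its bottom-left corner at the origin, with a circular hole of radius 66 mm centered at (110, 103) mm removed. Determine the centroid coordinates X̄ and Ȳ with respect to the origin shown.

Part | A | x̄ᵢ | ȳᵢ | A·x̄ᵢ | A·ȳᵢ
plate | 46200.00 | 110.00 | 105.00 | 5082000.00 | 4851000.00
hole | -13684.78 | 110.00 | 103.00 | -1505325.54 | -1409532.09
Σ | 32515.22 |  |  | 3576674.46 | 3441467.91
X̄ = 3576674.46 / 32515.22 = 110.00 mm
Ȳ = 3441467.91 / 32515.22 = 105.84 mm

X̄ = 110.00 mm, Ȳ = 105.84 mm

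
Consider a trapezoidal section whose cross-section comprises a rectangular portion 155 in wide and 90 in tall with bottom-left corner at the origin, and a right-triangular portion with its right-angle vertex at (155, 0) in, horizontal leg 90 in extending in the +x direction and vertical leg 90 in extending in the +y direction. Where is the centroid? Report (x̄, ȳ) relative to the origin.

rectangular portion: A = 155 × 90 = 13950.00, centroid at (77.50, 45.00).
triangular portion: A = ½·90·90 = 4050.00, centroid at (185.00, 30.00).
ΣA = 18000.00 in², ΣAx̄ = 1830375.00 in³, ΣAȳ = 749250.00 in³.
x̄ = 1830375.00/18000.00 = 101.69 in; ȳ = 749250.00/18000.00 = 41.62 in.

x̄ = 101.69 in, ȳ = 41.62 in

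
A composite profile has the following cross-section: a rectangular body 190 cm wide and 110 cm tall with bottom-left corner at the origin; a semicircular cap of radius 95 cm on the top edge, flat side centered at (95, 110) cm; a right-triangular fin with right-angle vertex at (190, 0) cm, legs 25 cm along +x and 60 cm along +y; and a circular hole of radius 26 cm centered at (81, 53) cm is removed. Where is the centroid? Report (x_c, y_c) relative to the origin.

x_c = 98.18 cm, y_c = 94.44 cm

Part | A | x̄ᵢ | ȳᵢ | A·x̄ᵢ | A·ȳᵢ
rectangular body | 20900.00 | 95.00 | 55.00 | 1985500.00 | 1149500.00
semicircular top | 14176.44 | 95.00 | 150.32 | 1346761.50 | 2130991.39
triangular fin | 750.00 | 198.33 | 20.00 | 148750.00 | 15000.00
hole | -2123.72 | 81.00 | 53.00 | -172021.05 | -112556.98
Σ | 33702.72 |  |  | 3308990.45 | 3182934.41
x_c = 3308990.45 / 33702.72 = 98.18 cm
y_c = 3182934.41 / 33702.72 = 94.44 cm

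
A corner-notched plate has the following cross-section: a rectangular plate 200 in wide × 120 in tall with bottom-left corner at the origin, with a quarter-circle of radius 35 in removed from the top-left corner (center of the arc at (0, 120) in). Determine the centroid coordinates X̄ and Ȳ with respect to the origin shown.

X̄ = 103.56 in, Ȳ = 58.11 in

plate: A = 200 × 120 = 24000.00, centroid at (100.00, 60.00).
removed quarter-circle: A = −¼π·35² = -962.11, centroid at (14.85, 105.15).
ΣA = 23037.89 in²
ΣAX̄ = (24000.00)(100.00) + (-962.11)(14.85) = 2385708.33 in³
ΣAȲ = (24000.00)(60.00) + (-962.11)(105.15) = 1338838.14 in³
X̄ = 2385708.33 / 23037.89 = 103.56 in
Ȳ = 1338838.14 / 23037.89 = 58.11 in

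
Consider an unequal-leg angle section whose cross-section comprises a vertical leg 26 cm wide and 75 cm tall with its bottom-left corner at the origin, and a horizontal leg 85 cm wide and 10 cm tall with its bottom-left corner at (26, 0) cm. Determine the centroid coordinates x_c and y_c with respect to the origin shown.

x_c = 29.85 cm, y_c = 27.63 cm

vertical leg: A = 26 × 75 = 1950.00, centroid at (13.00, 37.50).
horizontal leg: A = 85 × 10 = 850.00, centroid at (68.50, 5.00).
ΣA = 2800.00 cm²
ΣAx_c = (1950.00)(13.00) + (850.00)(68.50) = 83575.00 cm³
ΣAy_c = (1950.00)(37.50) + (850.00)(5.00) = 77375.00 cm³
x_c = 83575.00 / 2800.00 = 29.85 cm
y_c = 77375.00 / 2800.00 = 27.63 cm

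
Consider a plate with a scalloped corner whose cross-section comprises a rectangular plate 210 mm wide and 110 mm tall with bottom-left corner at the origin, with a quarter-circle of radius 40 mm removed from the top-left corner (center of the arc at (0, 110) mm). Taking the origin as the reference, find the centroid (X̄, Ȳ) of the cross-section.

plate: A = 210 × 110 = 23100.00, centroid at (105.00, 55.00).
removed quarter-circle: A = −¼π·40² = -1256.64, centroid at (16.98, 93.02).
ΣA = 21843.36 mm²
ΣAX̄ = (23100.00)(105.00) + (-1256.64)(16.98) = 2404166.67 mm³
ΣAȲ = (23100.00)(55.00) + (-1256.64)(93.02) = 1153603.26 mm³
X̄ = 2404166.67 / 21843.36 = 110.06 mm
Ȳ = 1153603.26 / 21843.36 = 52.81 mm

X̄ = 110.06 mm, Ȳ = 52.81 mm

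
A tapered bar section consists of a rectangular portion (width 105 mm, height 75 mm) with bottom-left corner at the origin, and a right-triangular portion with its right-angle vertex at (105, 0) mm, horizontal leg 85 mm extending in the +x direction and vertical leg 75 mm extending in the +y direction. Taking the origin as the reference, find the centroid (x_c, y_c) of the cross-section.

x_c = 75.79 mm, y_c = 33.90 mm

rectangular portion: A = 105 × 75 = 7875.00, centroid at (52.50, 37.50).
triangular portion: A = ½·85·75 = 3187.50, centroid at (133.33, 25.00).
ΣA = 11062.50 mm², ΣAx_c = 838437.50 mm³, ΣAy_c = 375000.00 mm³.
x_c = 838437.50/11062.50 = 75.79 mm; y_c = 375000.00/11062.50 = 33.90 mm.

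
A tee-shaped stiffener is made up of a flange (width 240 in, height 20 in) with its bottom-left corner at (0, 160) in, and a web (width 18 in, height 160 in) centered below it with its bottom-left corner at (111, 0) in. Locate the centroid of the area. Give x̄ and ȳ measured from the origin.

x̄ = 120.00 in, ȳ = 136.25 in

web: A = 18 × 160 = 2880.00, centroid at (120.00, 80.00).
flange: A = 240 × 20 = 4800.00, centroid at (120.00, 170.00).
ΣA = 7680.00 in²
ΣAx̄ = (2880.00)(120.00) + (4800.00)(120.00) = 921600.00 in³
ΣAȳ = (2880.00)(80.00) + (4800.00)(170.00) = 1046400.00 in³
x̄ = 921600.00 / 7680.00 = 120.00 in
ȳ = 1046400.00 / 7680.00 = 136.25 in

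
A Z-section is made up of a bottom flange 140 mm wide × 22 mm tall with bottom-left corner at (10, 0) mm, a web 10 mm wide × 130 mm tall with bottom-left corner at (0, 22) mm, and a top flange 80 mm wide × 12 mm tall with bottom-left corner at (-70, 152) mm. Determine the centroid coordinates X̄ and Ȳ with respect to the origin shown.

X̄ = 41.97 mm, Ȳ = 55.93 mm

bottom flange: A = 140 × 22 = 3080.00, centroid at (80.00, 11.00).
web: A = 10 × 130 = 1300.00, centroid at (5.00, 87.00).
top flange: A = 80 × 12 = 960.00, centroid at (-30.00, 158.00).
ΣA = 5340.00 mm², ΣAX̄ = 224100.00 mm³, ΣAȲ = 298660.00 mm³.
X̄ = 224100.00/5340.00 = 41.97 mm; Ȳ = 298660.00/5340.00 = 55.93 mm.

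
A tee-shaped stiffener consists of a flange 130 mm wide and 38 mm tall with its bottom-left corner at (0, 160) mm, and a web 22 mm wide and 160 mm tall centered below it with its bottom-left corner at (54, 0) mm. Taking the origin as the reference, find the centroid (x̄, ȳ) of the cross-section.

web: A = 22 × 160 = 3520.00, centroid at (65.00, 80.00).
flange: A = 130 × 38 = 4940.00, centroid at (65.00, 179.00).
ΣA = 8460.00 mm², ΣAx̄ = 549900.00 mm³, ΣAȳ = 1165860.00 mm³.
x̄ = 549900.00/8460.00 = 65.00 mm; ȳ = 1165860.00/8460.00 = 137.81 mm.

x̄ = 65.00 mm, ȳ = 137.81 mm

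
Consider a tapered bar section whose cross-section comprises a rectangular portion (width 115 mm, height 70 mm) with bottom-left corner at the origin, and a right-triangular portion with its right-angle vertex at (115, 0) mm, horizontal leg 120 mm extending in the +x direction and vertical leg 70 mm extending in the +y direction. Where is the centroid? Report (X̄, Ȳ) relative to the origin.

rectangular portion: A = 115 × 70 = 8050.00, centroid at (57.50, 35.00).
triangular portion: A = ½·120·70 = 4200.00, centroid at (155.00, 23.33).
ΣA = 12250.00 mm²
ΣAX̄ = (8050.00)(57.50) + (4200.00)(155.00) = 1113875.00 mm³
ΣAȲ = (8050.00)(35.00) + (4200.00)(23.33) = 379750.00 mm³
X̄ = 1113875.00 / 12250.00 = 90.93 mm
Ȳ = 379750.00 / 12250.00 = 31.00 mm

X̄ = 90.93 mm, Ȳ = 31.00 mm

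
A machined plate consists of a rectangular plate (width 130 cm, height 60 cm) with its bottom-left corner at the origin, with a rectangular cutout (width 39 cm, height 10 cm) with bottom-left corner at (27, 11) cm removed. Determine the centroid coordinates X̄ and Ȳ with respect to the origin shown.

plate: A = 130 × 60 = 7800.00, centroid at (65.00, 30.00).
hole: A = −(39 × 10) = -390.00, centroid at (46.50, 16.00).
ΣA = 7410.00 cm², ΣAX̄ = 488865.00 cm³, ΣAȲ = 227760.00 cm³.
X̄ = 488865.00/7410.00 = 65.97 cm; Ȳ = 227760.00/7410.00 = 30.74 cm.

X̄ = 65.97 cm, Ȳ = 30.74 cm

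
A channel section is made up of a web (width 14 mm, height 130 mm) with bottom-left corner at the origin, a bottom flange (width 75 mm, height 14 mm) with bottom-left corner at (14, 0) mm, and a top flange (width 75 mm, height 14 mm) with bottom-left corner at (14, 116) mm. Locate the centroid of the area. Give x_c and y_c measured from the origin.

web: A = 14 × 130 = 1820.00, centroid at (7.00, 65.00).
bottom flange: A = 75 × 14 = 1050.00, centroid at (51.50, 7.00).
top flange: A = 75 × 14 = 1050.00, centroid at (51.50, 123.00).
ΣA = 3920.00 mm², ΣAx_c = 120890.00 mm³, ΣAy_c = 254800.00 mm³.
x_c = 120890.00/3920.00 = 30.84 mm; y_c = 254800.00/3920.00 = 65.00 mm.

x_c = 30.84 mm, y_c = 65.00 mm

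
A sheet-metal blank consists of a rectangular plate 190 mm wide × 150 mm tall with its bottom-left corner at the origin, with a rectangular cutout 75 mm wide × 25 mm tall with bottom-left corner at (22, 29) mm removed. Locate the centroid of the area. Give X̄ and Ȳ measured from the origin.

plate: A = 190 × 150 = 28500.00, centroid at (95.00, 75.00).
hole: A = −(75 × 25) = -1875.00, centroid at (59.50, 41.50).
ΣA = 26625.00 mm², ΣAX̄ = 2595937.50 mm³, ΣAȲ = 2059687.50 mm³.
X̄ = 2595937.50/26625.00 = 97.50 mm; Ȳ = 2059687.50/26625.00 = 77.36 mm.

X̄ = 97.50 mm, Ȳ = 77.36 mm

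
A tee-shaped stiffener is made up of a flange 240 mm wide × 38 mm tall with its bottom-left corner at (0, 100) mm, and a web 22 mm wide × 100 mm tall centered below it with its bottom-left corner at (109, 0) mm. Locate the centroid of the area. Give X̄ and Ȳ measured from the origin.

web: A = 22 × 100 = 2200.00, centroid at (120.00, 50.00).
flange: A = 240 × 38 = 9120.00, centroid at (120.00, 119.00).
ΣA = 11320.00 mm²
ΣAX̄ = (2200.00)(120.00) + (9120.00)(120.00) = 1358400.00 mm³
ΣAȲ = (2200.00)(50.00) + (9120.00)(119.00) = 1195280.00 mm³
X̄ = 1358400.00 / 11320.00 = 120.00 mm
Ȳ = 1195280.00 / 11320.00 = 105.59 mm

X̄ = 120.00 mm, Ȳ = 105.59 mm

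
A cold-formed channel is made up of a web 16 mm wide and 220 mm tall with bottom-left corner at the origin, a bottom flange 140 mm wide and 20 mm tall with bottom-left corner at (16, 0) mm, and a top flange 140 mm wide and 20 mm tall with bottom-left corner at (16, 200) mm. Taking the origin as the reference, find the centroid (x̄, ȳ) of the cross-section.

web: A = 16 × 220 = 3520.00, centroid at (8.00, 110.00).
bottom flange: A = 140 × 20 = 2800.00, centroid at (86.00, 10.00).
top flange: A = 140 × 20 = 2800.00, centroid at (86.00, 210.00).
ΣA = 9120.00 mm², ΣAx̄ = 509760.00 mm³, ΣAȳ = 1003200.00 mm³.
x̄ = 509760.00/9120.00 = 55.89 mm; ȳ = 1003200.00/9120.00 = 110.00 mm.

x̄ = 55.89 mm, ȳ = 110.00 mm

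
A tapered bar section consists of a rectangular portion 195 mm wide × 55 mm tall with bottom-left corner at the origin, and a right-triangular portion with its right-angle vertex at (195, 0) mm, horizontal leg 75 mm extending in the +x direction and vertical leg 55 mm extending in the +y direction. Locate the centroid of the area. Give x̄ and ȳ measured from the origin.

x̄ = 117.26 mm, ȳ = 26.02 mm

Part | A | x̄ᵢ | ȳᵢ | A·x̄ᵢ | A·ȳᵢ
rectangular portion | 10725.00 | 97.50 | 27.50 | 1045687.50 | 294937.50
triangular portion | 2062.50 | 220.00 | 18.33 | 453750.00 | 37812.50
Σ | 12787.50 |  |  | 1499437.50 | 332750.00
x̄ = 1499437.50 / 12787.50 = 117.26 mm
ȳ = 332750.00 / 12787.50 = 26.02 mm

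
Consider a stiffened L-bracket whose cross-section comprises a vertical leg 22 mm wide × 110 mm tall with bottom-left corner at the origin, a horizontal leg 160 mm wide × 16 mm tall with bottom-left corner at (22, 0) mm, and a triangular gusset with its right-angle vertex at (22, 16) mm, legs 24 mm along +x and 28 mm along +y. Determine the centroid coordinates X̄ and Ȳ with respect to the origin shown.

vertical leg: A = 22 × 110 = 2420.00, centroid at (11.00, 55.00).
horizontal leg: A = 160 × 16 = 2560.00, centroid at (102.00, 8.00).
gusset: A = ½·24·28 = 336.00, centroid at (30.00, 25.33).
ΣA = 5316.00 mm²
ΣAX̄ = (2420.00)(11.00) + (2560.00)(102.00) + (336.00)(30.00) = 297820.00 mm³
ΣAȲ = (2420.00)(55.00) + (2560.00)(8.00) + (336.00)(25.33) = 162092.00 mm³
X̄ = 297820.00 / 5316.00 = 56.02 mm
Ȳ = 162092.00 / 5316.00 = 30.49 mm

X̄ = 56.02 mm, Ȳ = 30.49 mm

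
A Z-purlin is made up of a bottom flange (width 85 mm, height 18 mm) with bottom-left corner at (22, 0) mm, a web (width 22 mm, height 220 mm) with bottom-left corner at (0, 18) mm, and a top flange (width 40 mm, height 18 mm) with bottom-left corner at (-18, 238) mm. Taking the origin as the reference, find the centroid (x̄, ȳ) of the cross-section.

x̄ = 21.63 mm, ȳ = 114.40 mm

Part | A | x̄ᵢ | ȳᵢ | A·x̄ᵢ | A·ȳᵢ
bottom flange | 1530.00 | 64.50 | 9.00 | 98685.00 | 13770.00
web | 4840.00 | 11.00 | 128.00 | 53240.00 | 619520.00
top flange | 720.00 | 2.00 | 247.00 | 1440.00 | 177840.00
Σ | 7090.00 |  |  | 153365.00 | 811130.00
x̄ = 153365.00 / 7090.00 = 21.63 mm
ȳ = 811130.00 / 7090.00 = 114.40 mm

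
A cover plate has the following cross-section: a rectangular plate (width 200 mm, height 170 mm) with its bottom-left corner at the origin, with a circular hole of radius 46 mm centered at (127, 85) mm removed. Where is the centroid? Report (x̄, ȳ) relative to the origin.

Part | A | x̄ᵢ | ȳᵢ | A·x̄ᵢ | A·ȳᵢ
plate | 34000.00 | 100.00 | 85.00 | 3400000.00 | 2890000.00
hole | -6647.61 | 127.00 | 85.00 | -844246.48 | -565046.85
Σ | 27352.39 |  |  | 2555753.52 | 2324953.15
x̄ = 2555753.52 / 27352.39 = 93.44 mm
ȳ = 2324953.15 / 27352.39 = 85.00 mm

x̄ = 93.44 mm, ȳ = 85.00 mm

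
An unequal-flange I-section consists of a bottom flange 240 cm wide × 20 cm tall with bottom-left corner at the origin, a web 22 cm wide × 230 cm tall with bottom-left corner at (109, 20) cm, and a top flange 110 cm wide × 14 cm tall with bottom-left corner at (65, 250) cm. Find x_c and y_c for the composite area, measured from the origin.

Part | A | x̄ᵢ | ȳᵢ | A·x̄ᵢ | A·ȳᵢ
bottom flange | 4800.00 | 120.00 | 10.00 | 576000.00 | 48000.00
web | 5060.00 | 120.00 | 135.00 | 607200.00 | 683100.00
top flange | 1540.00 | 120.00 | 257.00 | 184800.00 | 395780.00
Σ | 11400.00 |  |  | 1368000.00 | 1126880.00
x_c = 1368000.00 / 11400.00 = 120.00 cm
y_c = 1126880.00 / 11400.00 = 98.85 cm

x_c = 120.00 cm, y_c = 98.85 cm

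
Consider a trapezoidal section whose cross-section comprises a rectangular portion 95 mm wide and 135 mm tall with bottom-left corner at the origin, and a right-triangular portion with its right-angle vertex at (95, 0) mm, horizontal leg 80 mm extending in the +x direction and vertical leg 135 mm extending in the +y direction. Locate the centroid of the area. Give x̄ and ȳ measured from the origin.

x̄ = 69.48 mm, ȳ = 60.83 mm

rectangular portion: A = 95 × 135 = 12825.00, centroid at (47.50, 67.50).
triangular portion: A = ½·80·135 = 5400.00, centroid at (121.67, 45.00).
ΣA = 18225.00 mm²
ΣAx̄ = (12825.00)(47.50) + (5400.00)(121.67) = 1266187.50 mm³
ΣAȳ = (12825.00)(67.50) + (5400.00)(45.00) = 1108687.50 mm³
x̄ = 1266187.50 / 18225.00 = 69.48 mm
ȳ = 1108687.50 / 18225.00 = 60.83 mm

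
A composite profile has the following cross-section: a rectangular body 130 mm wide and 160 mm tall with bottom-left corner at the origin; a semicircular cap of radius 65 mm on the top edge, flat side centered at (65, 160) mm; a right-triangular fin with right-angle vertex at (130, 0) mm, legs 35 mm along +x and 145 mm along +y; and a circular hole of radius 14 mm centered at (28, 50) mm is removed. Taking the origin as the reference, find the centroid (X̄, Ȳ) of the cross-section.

rectangular body: A = 130 × 160 = 20800.00, centroid at (65.00, 80.00).
semicircular top: A = ½π·65² = 6636.61, centroid at (65.00, 187.59).
triangular fin: A = ½·35·145 = 2537.50, centroid at (141.67, 48.33).
hole: A = −π·14² = -615.75, centroid at (28.00, 50.00).
ΣA = 29358.36 mm²
ΣAX̄ = (20800.00)(65.00) + (6636.61)(65.00) + (2537.50)(141.67) + (-615.75)(28.00) = 2125618.05 mm³
ΣAȲ = (20800.00)(80.00) + (6636.61)(187.59) + (2537.50)(48.33) + (-615.75)(50.00) = 3000799.88 mm³
X̄ = 2125618.05 / 29358.36 = 72.40 mm
Ȳ = 3000799.88 / 29358.36 = 102.21 mm

X̄ = 72.40 mm, Ȳ = 102.21 mm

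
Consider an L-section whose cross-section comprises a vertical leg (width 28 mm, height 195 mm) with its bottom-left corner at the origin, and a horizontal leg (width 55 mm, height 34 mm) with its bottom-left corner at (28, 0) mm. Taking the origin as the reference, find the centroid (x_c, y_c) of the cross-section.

vertical leg: A = 28 × 195 = 5460.00, centroid at (14.00, 97.50).
horizontal leg: A = 55 × 34 = 1870.00, centroid at (55.50, 17.00).
ΣA = 7330.00 mm², ΣAx_c = 180225.00 mm³, ΣAy_c = 564140.00 mm³.
x_c = 180225.00/7330.00 = 24.59 mm; y_c = 564140.00/7330.00 = 76.96 mm.

x_c = 24.59 mm, y_c = 76.96 mm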